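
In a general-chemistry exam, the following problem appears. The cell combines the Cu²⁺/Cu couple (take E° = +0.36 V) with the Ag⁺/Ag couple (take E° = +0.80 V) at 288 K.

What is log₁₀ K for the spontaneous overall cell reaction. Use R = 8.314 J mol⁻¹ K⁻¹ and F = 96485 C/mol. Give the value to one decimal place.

15.4

Cathode: Ag⁺/Ag; anode: Cu²⁺/Cu. E°cell = (+0.80) − (+0.36) = +0.44 V, with n = 2.
ΔG° = −nFE° = −RT ln K, so ln K = nFE°/(RT) = (2)(96485)(+0.44) / ((8.314)(288)) = 35.460.
log₁₀ K = 35.460 / ln 10 = 15.4.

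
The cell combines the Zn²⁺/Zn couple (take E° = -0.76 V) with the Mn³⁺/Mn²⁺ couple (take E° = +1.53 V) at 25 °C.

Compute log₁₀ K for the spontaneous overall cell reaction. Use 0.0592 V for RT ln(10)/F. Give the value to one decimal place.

77.4

Cathode: Mn³⁺/Mn²⁺; anode: Zn²⁺/Zn. E°cell = +2.29 V, n = 2.
log K = nE°cell / 0.0592 = (2)(+2.29) / 0.0592 = 77.4.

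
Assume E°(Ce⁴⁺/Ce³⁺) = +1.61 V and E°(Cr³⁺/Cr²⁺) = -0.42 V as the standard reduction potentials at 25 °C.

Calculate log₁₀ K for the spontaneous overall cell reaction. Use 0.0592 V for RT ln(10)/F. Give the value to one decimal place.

Cathode: Ce⁴⁺/Ce³⁺; anode: Cr³⁺/Cr²⁺. E°cell = +2.03 V, n = 1.
log K = nE°cell / 0.0592 = (1)(+2.03) / 0.0592 = 34.3.

34.3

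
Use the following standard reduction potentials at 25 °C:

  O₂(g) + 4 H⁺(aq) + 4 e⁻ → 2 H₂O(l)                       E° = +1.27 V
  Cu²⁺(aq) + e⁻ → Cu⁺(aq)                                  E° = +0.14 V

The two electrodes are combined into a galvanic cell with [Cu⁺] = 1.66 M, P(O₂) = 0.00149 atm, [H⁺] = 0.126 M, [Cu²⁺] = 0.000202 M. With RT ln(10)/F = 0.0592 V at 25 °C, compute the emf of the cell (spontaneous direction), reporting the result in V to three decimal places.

O₂/H₂O is the cathode (higher E°), Cu²⁺/Cu⁺ the anode: E°cell = +1.27 − (+0.14) = +1.13 V, n = 4.
Overall: O₂(g) + 4 H⁺(aq) + 4 Cu⁺(aq) → 2 H₂O(l) + 4 Cu²⁺(aq)
Q = [Cu²⁺]^4 / (P(O₂)·[H⁺]^4·[Cu⁺]^4); log Q = -9.234.
E = E° − (0.0592/n) log Q = +1.13 − (0.0592/4)(-9.234) = +1.267 V.

+1.267 V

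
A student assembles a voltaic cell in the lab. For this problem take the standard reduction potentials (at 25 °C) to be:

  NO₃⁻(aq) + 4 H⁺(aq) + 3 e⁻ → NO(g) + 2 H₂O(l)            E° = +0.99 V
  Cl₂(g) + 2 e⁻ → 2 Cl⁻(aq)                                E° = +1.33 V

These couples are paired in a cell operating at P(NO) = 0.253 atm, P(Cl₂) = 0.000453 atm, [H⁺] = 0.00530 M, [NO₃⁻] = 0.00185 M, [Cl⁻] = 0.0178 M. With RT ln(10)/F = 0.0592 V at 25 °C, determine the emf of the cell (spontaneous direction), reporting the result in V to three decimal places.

+0.566 V

Cl₂/Cl⁻ is the cathode (higher E°), NO₃⁻/NO the anode: E°cell = +1.33 − (+0.99) = +0.34 V, n = 6.
Overall: 3 Cl₂(g) + 2 NO(g) + 4 H₂O(l) → 6 Cl⁻(aq) + 2 NO₃⁻(aq) + 8 H⁺(aq)
Q = [Cl⁻]^6·[NO₃⁻]^2·[H⁺]^8 / (P(Cl₂)^3·P(NO)^2); log Q = -22.943.
E = E° − (0.0592/n) log Q = +0.34 − (0.0592/6)(-22.943) = +0.566 V.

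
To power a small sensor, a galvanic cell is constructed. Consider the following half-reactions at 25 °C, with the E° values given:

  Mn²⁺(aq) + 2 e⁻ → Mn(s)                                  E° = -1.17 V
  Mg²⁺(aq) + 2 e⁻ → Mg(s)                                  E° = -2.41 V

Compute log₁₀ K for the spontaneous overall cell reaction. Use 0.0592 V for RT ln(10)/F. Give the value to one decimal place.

Cathode: Mn²⁺/Mn; anode: Mg²⁺/Mg. E°cell = +1.24 V, n = 2.
log K = nE°cell / 0.0592 = (2)(+1.24) / 0.0592 = 41.9.

41.9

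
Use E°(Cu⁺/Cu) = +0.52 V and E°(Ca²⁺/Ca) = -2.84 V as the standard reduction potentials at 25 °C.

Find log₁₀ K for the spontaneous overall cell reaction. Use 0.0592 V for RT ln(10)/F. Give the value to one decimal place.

113.5

Cathode: Cu⁺/Cu; anode: Ca²⁺/Ca. E°cell = +3.36 V, n = 2.
log K = nE°cell / 0.0592 = (2)(+3.36) / 0.0592 = 113.5.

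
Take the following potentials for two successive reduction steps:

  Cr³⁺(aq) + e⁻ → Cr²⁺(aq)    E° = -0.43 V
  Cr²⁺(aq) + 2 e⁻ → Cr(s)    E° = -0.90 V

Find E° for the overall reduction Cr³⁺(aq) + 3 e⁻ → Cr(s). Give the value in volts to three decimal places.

Standard free energies of sequential steps add: ΔG°₃ = ΔG°₁ + ΔG°₂, so n₃E°₃ = n₁E°₁ + n₂E°₂.
E°₃ = (1×-0.43 + 2×-0.90) / 3 = (-2.230) / 3 = -0.743 V.
Simply averaging or adding the two E° values would be wrong; the electron-weighted sum is required.

-0.743 V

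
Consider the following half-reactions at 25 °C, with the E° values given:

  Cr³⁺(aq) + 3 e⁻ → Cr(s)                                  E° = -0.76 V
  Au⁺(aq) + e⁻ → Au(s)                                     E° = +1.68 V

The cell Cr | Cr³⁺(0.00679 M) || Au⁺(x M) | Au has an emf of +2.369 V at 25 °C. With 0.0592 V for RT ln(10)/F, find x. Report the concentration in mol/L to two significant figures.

Au⁺/Au is the cathode, Cr³⁺/Cr the anode: E°cell = +2.44 V, n = 3.
Overall reaction: 3 Au⁺(aq) + Cr(s) → 3 Au(s) + Cr³⁺(aq); Q = [Cr³⁺]^1/[Au⁺]^3.
From E = E° − (0.0592/n) log Q: log Q = (E° − E)·n/0.0592 = (+2.44 − (+2.369))·3/0.0592 = 3.5980.
So 3·log[Au⁺] = 1·log(0.00679) − log Q = -2.1681 − (3.5980) = -5.7661; log[Au⁺] = -5.7661 / 3 = -1.9220; [Au⁺] = 10^(-1.9220) ≈ 0.012 M.

0.012 M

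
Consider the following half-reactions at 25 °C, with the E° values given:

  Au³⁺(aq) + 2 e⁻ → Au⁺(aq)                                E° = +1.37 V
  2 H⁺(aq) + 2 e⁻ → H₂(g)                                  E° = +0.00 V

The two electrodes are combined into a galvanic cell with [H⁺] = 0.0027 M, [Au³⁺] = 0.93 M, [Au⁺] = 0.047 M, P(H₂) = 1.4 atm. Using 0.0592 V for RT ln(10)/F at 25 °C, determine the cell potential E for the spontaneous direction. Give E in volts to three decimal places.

+1.565 V

Au³⁺/Au⁺ is the cathode (higher E°), H⁺/H₂ the anode: E°cell = +1.37 − (+0.00) = +1.37 V, n = 2.
Overall: Au³⁺(aq) + H₂(g) → Au⁺(aq) + 2 H⁺(aq)
Q = [Au⁺]·[H⁺]^2 / ([Au³⁺]·P(H₂)); log Q = -6.580.
E = E° − (0.0592/n) log Q = +1.37 − (0.0592/2)(-6.580) = +1.565 V.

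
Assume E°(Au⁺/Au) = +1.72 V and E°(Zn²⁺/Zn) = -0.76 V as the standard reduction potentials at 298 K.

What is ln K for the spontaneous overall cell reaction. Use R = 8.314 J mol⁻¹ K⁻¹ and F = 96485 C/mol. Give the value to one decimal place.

Cathode: Au⁺/Au; anode: Zn²⁺/Zn. E°cell = (+1.72) − (-0.76) = +2.48 V, with n = 2.
ΔG° = −nFE° = −RT ln K, so ln K = nFE°/(RT) = (2)(96485)(+2.48) / ((8.314)(298)) = 193.159.

193.2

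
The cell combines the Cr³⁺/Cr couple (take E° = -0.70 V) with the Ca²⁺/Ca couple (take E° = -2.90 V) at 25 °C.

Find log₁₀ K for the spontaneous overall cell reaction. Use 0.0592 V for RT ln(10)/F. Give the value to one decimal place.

223.0

Cathode: Cr³⁺/Cr; anode: Ca²⁺/Ca. E°cell = +2.20 V, n = 6.
log K = nE°cell / 0.0592 = (6)(+2.20) / 0.0592 = 223.0.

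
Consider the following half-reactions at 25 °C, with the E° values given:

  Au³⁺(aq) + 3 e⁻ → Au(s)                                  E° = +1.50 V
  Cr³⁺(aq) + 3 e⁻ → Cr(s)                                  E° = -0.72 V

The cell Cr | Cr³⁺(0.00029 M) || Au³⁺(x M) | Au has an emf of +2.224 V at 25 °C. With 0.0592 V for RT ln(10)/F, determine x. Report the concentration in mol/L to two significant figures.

0.00046 M

Au³⁺/Au is the cathode, Cr³⁺/Cr the anode: E°cell = +2.22 V, n = 3.
Overall reaction: Au³⁺(aq) + Cr(s) → Au(s) + Cr³⁺(aq); Q = [Cr³⁺]^1/[Au³⁺]^1.
From E = E° − (0.0592/n) log Q: log Q = (E° − E)·n/0.0592 = (+2.22 − (+2.224))·3/0.0592 = -0.2027.
So 1·log[Au³⁺] = 1·log(0.00029) − log Q = -3.5376 − (-0.2027) = -3.3349; [Au³⁺] = 10^(-3.3349) ≈ 0.00046 M.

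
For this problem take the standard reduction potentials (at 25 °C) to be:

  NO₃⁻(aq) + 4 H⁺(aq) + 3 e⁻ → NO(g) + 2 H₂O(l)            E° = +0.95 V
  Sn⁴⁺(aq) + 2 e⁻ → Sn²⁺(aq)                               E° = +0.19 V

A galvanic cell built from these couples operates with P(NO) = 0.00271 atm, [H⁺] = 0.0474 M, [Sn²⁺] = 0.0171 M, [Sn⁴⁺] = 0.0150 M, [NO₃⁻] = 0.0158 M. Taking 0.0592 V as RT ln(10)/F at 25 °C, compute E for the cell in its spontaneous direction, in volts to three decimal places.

NO₃⁻/NO is the cathode (higher E°), Sn⁴⁺/Sn²⁺ the anode: E°cell = +0.95 − (+0.19) = +0.76 V, n = 6.
Overall: 2 NO₃⁻(aq) + 8 H⁺(aq) + 3 Sn²⁺(aq) → 2 NO(g) + 4 H₂O(l) + 3 Sn⁴⁺(aq)
Q = P(NO)^2·[Sn⁴⁺]^3 / ([NO₃⁻]^2·[H⁺]^8·[Sn²⁺]^3); log Q = 8.892.
E = E° − (0.0592/n) log Q = +0.76 − (0.0592/6)(8.892) = +0.672 V.

+0.672 V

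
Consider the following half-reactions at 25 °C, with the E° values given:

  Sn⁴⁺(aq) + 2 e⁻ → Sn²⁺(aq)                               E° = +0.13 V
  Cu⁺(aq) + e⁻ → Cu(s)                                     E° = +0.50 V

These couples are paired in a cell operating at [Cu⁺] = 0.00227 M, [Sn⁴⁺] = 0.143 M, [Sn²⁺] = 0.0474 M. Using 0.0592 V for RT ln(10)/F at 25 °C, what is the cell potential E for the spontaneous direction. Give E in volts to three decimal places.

Cu⁺/Cu is the cathode (higher E°), Sn⁴⁺/Sn²⁺ the anode: E°cell = +0.50 − (+0.13) = +0.37 V, n = 2.
Overall: 2 Cu⁺(aq) + Sn²⁺(aq) → 2 Cu(s) + Sn⁴⁺(aq)
Q = [Sn⁴⁺] / ([Cu⁺]^2·[Sn²⁺]); log Q = 5.768.
E = E° − (0.0592/n) log Q = +0.37 − (0.0592/2)(5.768) = +0.199 V.

+0.199 V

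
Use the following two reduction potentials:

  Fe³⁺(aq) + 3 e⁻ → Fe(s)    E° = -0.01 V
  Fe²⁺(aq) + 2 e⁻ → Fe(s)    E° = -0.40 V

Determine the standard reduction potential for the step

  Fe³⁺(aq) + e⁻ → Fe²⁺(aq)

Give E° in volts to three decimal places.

+0.770 V

Sequential free energies add, so n₃E°₃ = n₁E°₁ + n₂E°₂.
With n₃ = 3, and the known step contributing 2×(-0.40) V, the unknown satisfies 1·E° = 3×(-0.01) − 2×(-0.40) = +0.770.
E° = +0.770 / 1 = +0.770 V.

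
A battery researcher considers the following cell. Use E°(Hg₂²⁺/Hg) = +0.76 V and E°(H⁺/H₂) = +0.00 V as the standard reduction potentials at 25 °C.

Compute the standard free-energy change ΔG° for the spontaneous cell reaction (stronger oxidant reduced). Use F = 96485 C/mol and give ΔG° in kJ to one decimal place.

-146.7 kJ

Hg₂²⁺/Hg (E° = +0.76 V) is the cathode; H⁺/H₂ (E° = +0.00 V) is the anode, so E°cell = +0.76 V.
Balancing electrons gives n = 2 (lcm of 2 and 2).
ΔG° = −nFE° = −(2)(96485)(+0.76) = -146,657 J = -146.7 kJ.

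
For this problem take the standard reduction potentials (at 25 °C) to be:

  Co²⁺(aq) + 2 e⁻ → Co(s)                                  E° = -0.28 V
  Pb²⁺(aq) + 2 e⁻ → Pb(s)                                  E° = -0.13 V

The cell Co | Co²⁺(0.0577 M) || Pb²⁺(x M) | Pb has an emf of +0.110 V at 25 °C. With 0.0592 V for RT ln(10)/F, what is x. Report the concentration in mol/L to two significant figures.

0.0026 M

Pb²⁺/Pb is the cathode, Co²⁺/Co the anode: E°cell = +0.15 V, n = 2.
Overall reaction: Pb²⁺(aq) + Co(s) → Pb(s) + Co²⁺(aq); Q = [Co²⁺]^1/[Pb²⁺]^1.
From E = E° − (0.0592/n) log Q: log Q = (E° − E)·n/0.0592 = (+0.15 − (+0.110))·2/0.0592 = 1.3514.
So 1·log[Pb²⁺] = 1·log(0.0577) − log Q = -1.2388 − (1.3514) = -2.5902; [Pb²⁺] = 10^(-2.5902) ≈ 0.0026 M.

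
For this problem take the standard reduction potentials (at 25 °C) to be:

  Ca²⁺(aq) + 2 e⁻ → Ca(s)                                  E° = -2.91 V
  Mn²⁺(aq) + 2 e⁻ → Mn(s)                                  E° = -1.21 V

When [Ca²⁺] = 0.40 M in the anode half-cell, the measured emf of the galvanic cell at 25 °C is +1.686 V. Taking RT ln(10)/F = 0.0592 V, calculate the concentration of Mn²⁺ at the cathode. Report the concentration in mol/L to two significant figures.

0.13 M

Mn²⁺/Mn is the cathode, Ca²⁺/Ca the anode: E°cell = +1.70 V, n = 2.
Overall reaction: Mn²⁺(aq) + Ca(s) → Mn(s) + Ca²⁺(aq); Q = [Ca²⁺]^1/[Mn²⁺]^1.
From E = E° − (0.0592/n) log Q: log Q = (E° − E)·n/0.0592 = (+1.70 − (+1.686))·2/0.0592 = 0.4730.
So 1·log[Mn²⁺] = 1·log(0.4) − log Q = -0.3979 − (0.4730) = -0.8709; [Mn²⁺] = 10^(-0.8709) ≈ 0.13 M.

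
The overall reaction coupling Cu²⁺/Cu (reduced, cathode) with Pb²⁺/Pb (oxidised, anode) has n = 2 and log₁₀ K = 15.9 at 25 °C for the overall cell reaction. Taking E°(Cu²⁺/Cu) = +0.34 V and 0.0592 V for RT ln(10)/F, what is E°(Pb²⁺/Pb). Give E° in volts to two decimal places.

-0.13 V

E°cell = (0.0592/n)·log K = (0.0592/2)(15.9) = +0.471 V.
Since Cu²⁺/Cu is the cathode and Pb²⁺/Pb the anode, E°cell = E°(Cu²⁺/Cu) − E°(Pb²⁺/Pb).
So E°(Pb²⁺/Pb) = E°(Cu²⁺/Cu) − E°cell = (+0.34) − (+0.471) = -0.13 V.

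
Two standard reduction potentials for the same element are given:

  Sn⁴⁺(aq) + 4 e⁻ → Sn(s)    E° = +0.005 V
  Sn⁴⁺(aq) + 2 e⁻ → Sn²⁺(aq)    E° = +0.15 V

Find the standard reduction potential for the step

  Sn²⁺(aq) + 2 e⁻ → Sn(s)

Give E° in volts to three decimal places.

-0.140 V

Sequential free energies add, so n₃E°₃ = n₁E°₁ + n₂E°₂.
With n₃ = 4, and the known step contributing 2×(+0.15) V, the unknown satisfies 2·E° = 4×(+0.005) − 2×(+0.15) = -0.280.
E° = -0.280 / 2 = -0.140 V.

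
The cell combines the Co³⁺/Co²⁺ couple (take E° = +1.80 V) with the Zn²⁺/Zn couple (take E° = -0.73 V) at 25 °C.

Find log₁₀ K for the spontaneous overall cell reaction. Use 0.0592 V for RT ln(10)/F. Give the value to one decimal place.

Cathode: Co³⁺/Co²⁺; anode: Zn²⁺/Zn. E°cell = +2.53 V, n = 2.
log K = nE°cell / 0.0592 = (2)(+2.53) / 0.0592 = 85.5.

85.5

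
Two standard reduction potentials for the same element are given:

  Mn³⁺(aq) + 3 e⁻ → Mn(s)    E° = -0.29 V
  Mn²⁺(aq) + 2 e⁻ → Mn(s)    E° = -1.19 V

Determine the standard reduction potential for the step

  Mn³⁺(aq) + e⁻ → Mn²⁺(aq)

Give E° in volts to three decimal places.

+1.510 V

Sequential free energies add, so n₃E°₃ = n₁E°₁ + n₂E°₂.
With n₃ = 3, and the known step contributing 2×(-1.19) V, the unknown satisfies 1·E° = 3×(-0.29) − 2×(-1.19) = +1.510.
E° = +1.510 / 1 = +1.510 V.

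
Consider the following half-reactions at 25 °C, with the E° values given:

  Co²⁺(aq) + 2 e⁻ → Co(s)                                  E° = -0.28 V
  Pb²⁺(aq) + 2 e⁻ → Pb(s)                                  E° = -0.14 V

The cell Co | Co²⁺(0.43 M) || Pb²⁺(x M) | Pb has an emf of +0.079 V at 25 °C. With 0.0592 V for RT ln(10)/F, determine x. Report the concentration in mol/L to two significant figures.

Pb²⁺/Pb is the cathode, Co²⁺/Co the anode: E°cell = +0.14 V, n = 2.
Overall reaction: Pb²⁺(aq) + Co(s) → Pb(s) + Co²⁺(aq); Q = [Co²⁺]^1/[Pb²⁺]^1.
From E = E° − (0.0592/n) log Q: log Q = (E° − E)·n/0.0592 = (+0.14 − (+0.079))·2/0.0592 = 2.0608.
So 1·log[Pb²⁺] = 1·log(0.43) − log Q = -0.3665 − (2.0608) = -2.4273; [Pb²⁺] = 10^(-2.4273) ≈ 0.0037 M.

0.0037 M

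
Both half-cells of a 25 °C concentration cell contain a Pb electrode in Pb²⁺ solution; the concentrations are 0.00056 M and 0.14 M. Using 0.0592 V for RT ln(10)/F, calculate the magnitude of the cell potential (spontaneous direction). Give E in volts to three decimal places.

For a concentration cell E°cell = 0. The 0.14 M side is the cathode (reduction is favoured where [Pb²⁺] is higher).
With n = 2, E = −(0.0592/2) log([Pb²⁺]ₐₙ/[Pb²⁺]꜀ₐₜ) = −(0.0592/2) log(0.00056/0.14) = −(0.0592/2)(-2.398) = +0.071 V.

+0.071 V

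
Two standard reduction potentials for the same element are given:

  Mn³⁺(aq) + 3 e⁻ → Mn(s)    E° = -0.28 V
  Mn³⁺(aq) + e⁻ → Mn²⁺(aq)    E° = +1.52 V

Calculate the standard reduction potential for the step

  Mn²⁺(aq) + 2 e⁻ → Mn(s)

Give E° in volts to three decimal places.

-1.180 V

Sequential free energies add, so n₃E°₃ = n₁E°₁ + n₂E°₂.
With n₃ = 3, and the known step contributing 1×(+1.52) V, the unknown satisfies 2·E° = 3×(-0.28) − 1×(+1.52) = -2.360.
E° = -2.360 / 2 = -1.180 V.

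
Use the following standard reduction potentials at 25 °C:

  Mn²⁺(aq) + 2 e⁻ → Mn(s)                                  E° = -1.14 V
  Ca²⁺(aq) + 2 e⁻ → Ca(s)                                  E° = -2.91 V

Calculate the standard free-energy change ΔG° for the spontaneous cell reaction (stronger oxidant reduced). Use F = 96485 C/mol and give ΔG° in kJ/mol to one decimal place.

-341.6 kJ/mol

Mn²⁺/Mn (E° = -1.14 V) is the cathode; Ca²⁺/Ca (E° = -2.91 V) is the anode, so E°cell = +1.77 V.
Balancing electrons gives n = 2 (lcm of 2 and 2).
ΔG° = −nFE° = −(2)(96485)(+1.77) = -341,557 J = -341.6 kJ/mol.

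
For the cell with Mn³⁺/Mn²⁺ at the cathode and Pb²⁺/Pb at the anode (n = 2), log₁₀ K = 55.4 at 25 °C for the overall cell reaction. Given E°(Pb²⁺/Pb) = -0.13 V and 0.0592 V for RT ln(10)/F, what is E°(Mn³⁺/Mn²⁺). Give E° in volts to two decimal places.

E°cell = (0.0592/n)·log K = (0.0592/2)(55.4) = +1.640 V.
Since Mn³⁺/Mn²⁺ is the cathode and Pb²⁺/Pb the anode, E°cell = E°(Mn³⁺/Mn²⁺) − E°(Pb²⁺/Pb).
So E°(Mn³⁺/Mn²⁺) = E°cell + E°(Pb²⁺/Pb) = +1.640 + (-0.13) = +1.51 V.

+1.51 V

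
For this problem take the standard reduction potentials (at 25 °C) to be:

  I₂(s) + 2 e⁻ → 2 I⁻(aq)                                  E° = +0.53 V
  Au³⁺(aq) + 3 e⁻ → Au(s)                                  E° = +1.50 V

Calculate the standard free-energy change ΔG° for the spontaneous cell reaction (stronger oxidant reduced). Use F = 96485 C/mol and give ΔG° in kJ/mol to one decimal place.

Au³⁺/Au (E° = +1.50 V) is the cathode; I₂/I⁻ (E° = +0.53 V) is the anode, so E°cell = +0.97 V.
Balancing electrons gives n = 6 (lcm of 3 and 2).
ΔG° = −nFE° = −(6)(96485)(+0.97) = -561,543 J = -561.5 kJ/mol.

-561.5 kJ/mol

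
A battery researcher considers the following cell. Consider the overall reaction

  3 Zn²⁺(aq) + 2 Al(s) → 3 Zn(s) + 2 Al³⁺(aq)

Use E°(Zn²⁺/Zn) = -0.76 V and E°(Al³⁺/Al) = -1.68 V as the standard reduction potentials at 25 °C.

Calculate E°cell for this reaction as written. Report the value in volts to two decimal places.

The Zn²⁺/Zn couple has the higher reduction potential, so it is the cathode; Al³⁺/Al is oxidised at the anode.
E°cell = E°(cathode) − E°(anode) = (-0.76) − (-1.68) = +0.92 V.
Since E°cell > 0, the reaction is spontaneous under standard conditions.

+0.92 V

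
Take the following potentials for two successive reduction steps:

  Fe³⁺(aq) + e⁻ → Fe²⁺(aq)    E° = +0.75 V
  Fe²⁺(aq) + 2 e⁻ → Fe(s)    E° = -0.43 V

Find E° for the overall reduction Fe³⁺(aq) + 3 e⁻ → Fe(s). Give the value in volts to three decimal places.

Standard free energies of sequential steps add: ΔG°₃ = ΔG°₁ + ΔG°₂, so n₃E°₃ = n₁E°₁ + n₂E°₂.
E°₃ = (1×+0.75 + 2×-0.43) / 3 = (-0.110) / 3 = -0.037 V.
Simply averaging or adding the two E° values would be wrong; the electron-weighted sum is required.

-0.037 V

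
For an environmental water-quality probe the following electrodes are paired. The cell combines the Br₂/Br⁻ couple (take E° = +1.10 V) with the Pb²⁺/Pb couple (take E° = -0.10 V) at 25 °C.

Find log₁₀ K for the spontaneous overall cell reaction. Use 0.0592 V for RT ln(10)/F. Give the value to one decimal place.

40.5

Cathode: Br₂/Br⁻; anode: Pb²⁺/Pb. E°cell = +1.20 V, n = 2.
log K = nE°cell / 0.0592 = (2)(+1.20) / 0.0592 = 40.5.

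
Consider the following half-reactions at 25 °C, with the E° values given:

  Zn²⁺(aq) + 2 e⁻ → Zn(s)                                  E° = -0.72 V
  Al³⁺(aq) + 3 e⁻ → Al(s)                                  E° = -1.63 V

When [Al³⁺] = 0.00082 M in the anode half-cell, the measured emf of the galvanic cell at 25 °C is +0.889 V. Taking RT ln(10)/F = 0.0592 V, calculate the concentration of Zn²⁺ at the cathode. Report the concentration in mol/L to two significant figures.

Zn²⁺/Zn is the cathode, Al³⁺/Al the anode: E°cell = +0.91 V, n = 6.
Overall reaction: 3 Zn²⁺(aq) + 2 Al(s) → 3 Zn(s) + 2 Al³⁺(aq); Q = [Al³⁺]^2/[Zn²⁺]^3.
From E = E° − (0.0592/n) log Q: log Q = (E° − E)·n/0.0592 = (+0.91 − (+0.889))·6/0.0592 = 2.1284.
So 3·log[Zn²⁺] = 2·log(0.00082) − log Q = -6.1724 − (2.1284) = -8.3008; log[Zn²⁺] = -8.3008 / 3 = -2.7669; [Zn²⁺] = 10^(-2.7669) ≈ 0.0017 M.

0.0017 M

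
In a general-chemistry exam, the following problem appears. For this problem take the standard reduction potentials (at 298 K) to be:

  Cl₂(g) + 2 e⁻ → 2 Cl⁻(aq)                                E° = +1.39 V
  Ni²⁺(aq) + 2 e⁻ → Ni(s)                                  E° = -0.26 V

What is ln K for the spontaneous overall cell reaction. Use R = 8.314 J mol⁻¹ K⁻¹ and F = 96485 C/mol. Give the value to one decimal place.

128.5

Cathode: Cl₂/Cl⁻; anode: Ni²⁺/Ni. E°cell = (+1.39) − (-0.26) = +1.65 V, with n = 2.
ΔG° = −nFE° = −RT ln K, so ln K = nFE°/(RT) = (2)(96485)(+1.65) / ((8.314)(298)) = 128.513.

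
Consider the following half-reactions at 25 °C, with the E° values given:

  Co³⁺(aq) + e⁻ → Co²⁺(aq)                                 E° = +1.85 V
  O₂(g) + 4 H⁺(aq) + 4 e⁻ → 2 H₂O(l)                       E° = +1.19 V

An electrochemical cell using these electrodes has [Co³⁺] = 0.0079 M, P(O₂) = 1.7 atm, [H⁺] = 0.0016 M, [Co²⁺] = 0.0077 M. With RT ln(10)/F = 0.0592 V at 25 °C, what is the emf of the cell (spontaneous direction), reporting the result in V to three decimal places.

Co³⁺/Co²⁺ is the cathode (higher E°), O₂/H₂O the anode: E°cell = +1.85 − (+1.19) = +0.66 V, n = 4.
Overall: 4 Co³⁺(aq) + 2 H₂O(l) → 4 Co²⁺(aq) + O₂(g) + 4 H⁺(aq)
Q = [Co²⁺]^4·P(O₂)·[H⁺]^4 / ([Co³⁺]^4); log Q = -10.998.
E = E° − (0.0592/n) log Q = +0.66 − (0.0592/4)(-10.998) = +0.823 V.

+0.823 V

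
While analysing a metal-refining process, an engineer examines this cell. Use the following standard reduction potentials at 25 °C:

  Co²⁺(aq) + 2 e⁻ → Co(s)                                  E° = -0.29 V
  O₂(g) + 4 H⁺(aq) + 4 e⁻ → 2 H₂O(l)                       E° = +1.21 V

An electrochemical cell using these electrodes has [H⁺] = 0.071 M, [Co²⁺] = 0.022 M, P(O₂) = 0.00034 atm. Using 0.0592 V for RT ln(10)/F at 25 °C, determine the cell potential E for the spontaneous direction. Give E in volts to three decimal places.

O₂/H₂O is the cathode (higher E°), Co²⁺/Co the anode: E°cell = +1.21 − (-0.29) = +1.50 V, n = 4.
Overall: O₂(g) + 4 H⁺(aq) + 2 Co(s) → 2 H₂O(l) + 2 Co²⁺(aq)
Q = [Co²⁺]^2 / (P(O₂)·[H⁺]^4); log Q = 4.748.
E = E° − (0.0592/n) log Q = +1.50 − (0.0592/4)(4.748) = +1.430 V.

+1.430 V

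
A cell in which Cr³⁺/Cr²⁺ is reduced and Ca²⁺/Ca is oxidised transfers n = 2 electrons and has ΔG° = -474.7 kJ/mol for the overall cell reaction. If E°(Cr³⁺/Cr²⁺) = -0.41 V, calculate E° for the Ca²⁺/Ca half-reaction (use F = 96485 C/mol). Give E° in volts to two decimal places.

E°cell = −ΔG°/(nF) = −(-474.7×10³)/((2)(96485)) = +2.460 V.
Since Cr³⁺/Cr²⁺ is the cathode and Ca²⁺/Ca the anode, E°cell = E°(Cr³⁺/Cr²⁺) − E°(Ca²⁺/Ca).
So E°(Ca²⁺/Ca) = E°(Cr³⁺/Cr²⁺) − E°cell = (-0.41) − (+2.460) = -2.87 V.

-2.87 V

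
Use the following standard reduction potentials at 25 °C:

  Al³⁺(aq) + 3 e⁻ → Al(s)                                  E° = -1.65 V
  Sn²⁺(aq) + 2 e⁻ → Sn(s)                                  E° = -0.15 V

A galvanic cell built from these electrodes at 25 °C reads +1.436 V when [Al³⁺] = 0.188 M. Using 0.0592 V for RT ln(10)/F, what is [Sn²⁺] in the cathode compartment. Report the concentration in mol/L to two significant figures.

Sn²⁺/Sn is the cathode, Al³⁺/Al the anode: E°cell = +1.50 V, n = 6.
Overall reaction: 3 Sn²⁺(aq) + 2 Al(s) → 3 Sn(s) + 2 Al³⁺(aq); Q = [Al³⁺]^2/[Sn²⁺]^3.
From E = E° − (0.0592/n) log Q: log Q = (E° − E)·n/0.0592 = (+1.50 − (+1.436))·6/0.0592 = 6.4865.
So 3·log[Sn²⁺] = 2·log(0.188) − log Q = -1.4517 − (6.4865) = -7.9382; log[Sn²⁺] = -7.9382 / 3 = -2.6461; [Sn²⁺] = 10^(-2.6461) ≈ 0.0023 M.

0.0023 M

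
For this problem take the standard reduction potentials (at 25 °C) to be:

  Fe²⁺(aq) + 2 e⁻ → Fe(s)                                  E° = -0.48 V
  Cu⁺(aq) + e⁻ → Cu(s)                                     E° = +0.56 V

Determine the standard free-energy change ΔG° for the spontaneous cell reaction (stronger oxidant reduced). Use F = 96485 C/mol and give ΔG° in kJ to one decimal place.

-200.7 kJ

Cu⁺/Cu (E° = +0.56 V) is the cathode; Fe²⁺/Fe (E° = -0.48 V) is the anode, so E°cell = +1.04 V.
Balancing electrons gives n = 2 (lcm of 1 and 2).
ΔG° = −nFE° = −(2)(96485)(+1.04) = -200,689 J = -200.7 kJ.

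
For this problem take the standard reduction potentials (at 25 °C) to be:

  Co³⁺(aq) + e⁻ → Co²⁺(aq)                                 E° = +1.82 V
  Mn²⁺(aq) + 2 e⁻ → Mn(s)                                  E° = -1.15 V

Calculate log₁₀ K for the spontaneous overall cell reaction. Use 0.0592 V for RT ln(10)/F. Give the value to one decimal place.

Cathode: Co³⁺/Co²⁺; anode: Mn²⁺/Mn. E°cell = +2.97 V, n = 2.
log K = nE°cell / 0.0592 = (2)(+2.97) / 0.0592 = 100.3.

100.3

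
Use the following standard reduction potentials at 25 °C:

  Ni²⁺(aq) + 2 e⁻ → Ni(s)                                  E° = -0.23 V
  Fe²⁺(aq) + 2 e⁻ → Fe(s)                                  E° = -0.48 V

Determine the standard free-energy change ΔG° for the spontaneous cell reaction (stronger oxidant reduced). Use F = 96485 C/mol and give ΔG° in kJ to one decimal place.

-48.2 kJ

Ni²⁺/Ni (E° = -0.23 V) is the cathode; Fe²⁺/Fe (E° = -0.48 V) is the anode, so E°cell = +0.25 V.
Balancing electrons gives n = 2 (lcm of 2 and 2).
ΔG° = −nFE° = −(2)(96485)(+0.25) = -48,242 J = -48.2 kJ.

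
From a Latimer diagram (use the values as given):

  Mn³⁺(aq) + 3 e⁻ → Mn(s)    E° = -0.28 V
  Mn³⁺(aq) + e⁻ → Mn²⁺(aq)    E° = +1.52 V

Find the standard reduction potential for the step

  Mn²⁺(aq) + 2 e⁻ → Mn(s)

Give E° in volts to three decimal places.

Sequential free energies add, so n₃E°₃ = n₁E°₁ + n₂E°₂.
With n₃ = 3, and the known step contributing 1×(+1.52) V, the unknown satisfies 2·E° = 3×(-0.28) − 1×(+1.52) = -2.360.
E° = -2.360 / 2 = -1.180 V.

-1.180 V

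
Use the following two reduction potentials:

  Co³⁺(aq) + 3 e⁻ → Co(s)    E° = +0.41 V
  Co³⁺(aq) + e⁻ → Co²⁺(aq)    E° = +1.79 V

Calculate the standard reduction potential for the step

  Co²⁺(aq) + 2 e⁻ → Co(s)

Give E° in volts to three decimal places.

Sequential free energies add, so n₃E°₃ = n₁E°₁ + n₂E°₂.
With n₃ = 3, and the known step contributing 1×(+1.79) V, the unknown satisfies 2·E° = 3×(+0.41) − 1×(+1.79) = -0.560.
E° = -0.560 / 2 = -0.280 V.

-0.280 V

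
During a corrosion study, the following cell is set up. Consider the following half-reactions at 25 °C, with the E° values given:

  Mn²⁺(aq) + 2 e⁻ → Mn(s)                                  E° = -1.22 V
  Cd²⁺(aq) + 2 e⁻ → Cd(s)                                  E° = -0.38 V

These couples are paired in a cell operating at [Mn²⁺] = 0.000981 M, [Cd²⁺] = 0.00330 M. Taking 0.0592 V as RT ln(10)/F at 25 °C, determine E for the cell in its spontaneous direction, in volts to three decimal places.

+0.856 V

Cd²⁺/Cd is the cathode (higher E°), Mn²⁺/Mn the anode: E°cell = -0.38 − (-1.22) = +0.84 V, n = 2.
Overall: Cd²⁺(aq) + Mn(s) → Cd(s) + Mn²⁺(aq)
Q = [Mn²⁺] / ([Cd²⁺]); log Q = -0.527.
E = E° − (0.0592/n) log Q = +0.84 − (0.0592/2)(-0.527) = +0.856 V.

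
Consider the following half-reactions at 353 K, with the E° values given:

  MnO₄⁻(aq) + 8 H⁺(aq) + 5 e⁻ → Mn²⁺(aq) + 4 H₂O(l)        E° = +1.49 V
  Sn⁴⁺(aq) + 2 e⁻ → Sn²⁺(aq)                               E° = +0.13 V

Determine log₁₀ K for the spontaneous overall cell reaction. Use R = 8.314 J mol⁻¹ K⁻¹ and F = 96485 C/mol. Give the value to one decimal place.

194.2

Cathode: MnO₄⁻/Mn²⁺; anode: Sn⁴⁺/Sn²⁺. E°cell = (+1.49) − (+0.13) = +1.36 V, with n = 10.
ΔG° = −nFE° = −RT ln K, so ln K = nFE°/(RT) = (10)(96485)(+1.36) / ((8.314)(353)) = 447.110.
log₁₀ K = 447.110 / ln 10 = 194.2.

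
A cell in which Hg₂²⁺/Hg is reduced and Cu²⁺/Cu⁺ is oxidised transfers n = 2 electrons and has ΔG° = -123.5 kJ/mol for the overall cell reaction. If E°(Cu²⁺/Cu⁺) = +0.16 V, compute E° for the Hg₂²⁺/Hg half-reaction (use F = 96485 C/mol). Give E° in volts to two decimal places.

+0.80 V

E°cell = −ΔG°/(nF) = −(-123.5×10³)/((2)(96485)) = +0.640 V.
Since Hg₂²⁺/Hg is the cathode and Cu²⁺/Cu⁺ the anode, E°cell = E°(Hg₂²⁺/Hg) − E°(Cu²⁺/Cu⁺).
So E°(Hg₂²⁺/Hg) = E°cell + E°(Cu²⁺/Cu⁺) = +0.640 + (+0.16) = +0.80 V.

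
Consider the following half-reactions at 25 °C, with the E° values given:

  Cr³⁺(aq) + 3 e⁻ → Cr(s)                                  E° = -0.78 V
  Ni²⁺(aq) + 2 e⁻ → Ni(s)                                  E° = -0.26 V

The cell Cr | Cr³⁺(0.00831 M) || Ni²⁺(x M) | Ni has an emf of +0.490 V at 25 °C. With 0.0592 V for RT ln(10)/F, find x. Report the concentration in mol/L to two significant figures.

Ni²⁺/Ni is the cathode, Cr³⁺/Cr the anode: E°cell = +0.52 V, n = 6.
Overall reaction: 3 Ni²⁺(aq) + 2 Cr(s) → 3 Ni(s) + 2 Cr³⁺(aq); Q = [Cr³⁺]^2/[Ni²⁺]^3.
From E = E° − (0.0592/n) log Q: log Q = (E° − E)·n/0.0592 = (+0.52 − (+0.490))·6/0.0592 = 3.0405.
So 3·log[Ni²⁺] = 2·log(0.00831) − log Q = -4.1608 − (3.0405) = -7.2013; log[Ni²⁺] = -7.2013 / 3 = -2.4004; [Ni²⁺] = 10^(-2.4004) ≈ 0.0040 M.

0.0040 M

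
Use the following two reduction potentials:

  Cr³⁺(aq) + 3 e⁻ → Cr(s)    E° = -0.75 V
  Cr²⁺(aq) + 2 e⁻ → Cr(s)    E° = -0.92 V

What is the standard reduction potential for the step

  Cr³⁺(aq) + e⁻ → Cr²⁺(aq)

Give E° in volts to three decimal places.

Sequential free energies add, so n₃E°₃ = n₁E°₁ + n₂E°₂.
With n₃ = 3, and the known step contributing 2×(-0.92) V, the unknown satisfies 1·E° = 3×(-0.75) − 2×(-0.92) = -0.410.
E° = -0.410 / 1 = -0.410 V.

-0.410 V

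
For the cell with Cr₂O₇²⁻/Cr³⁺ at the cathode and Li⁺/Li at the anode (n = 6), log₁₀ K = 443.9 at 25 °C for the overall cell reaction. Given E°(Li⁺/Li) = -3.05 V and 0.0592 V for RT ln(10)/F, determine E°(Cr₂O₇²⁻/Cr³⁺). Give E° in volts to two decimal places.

+1.33 V

E°cell = (0.0592/n)·log K = (0.0592/6)(443.9) = +4.380 V.
Since Cr₂O₇²⁻/Cr³⁺ is the cathode and Li⁺/Li the anode, E°cell = E°(Cr₂O₇²⁻/Cr³⁺) − E°(Li⁺/Li).
So E°(Cr₂O₇²⁻/Cr³⁺) = E°cell + E°(Li⁺/Li) = +4.380 + (-3.05) = +1.33 V.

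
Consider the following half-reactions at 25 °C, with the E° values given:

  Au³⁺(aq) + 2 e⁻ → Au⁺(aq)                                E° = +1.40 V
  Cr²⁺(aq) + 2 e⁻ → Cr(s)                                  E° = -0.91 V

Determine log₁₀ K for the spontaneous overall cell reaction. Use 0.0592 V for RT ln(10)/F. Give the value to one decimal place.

78.0

Cathode: Au³⁺/Au⁺; anode: Cr²⁺/Cr. E°cell = +2.31 V, n = 2.
log K = nE°cell / 0.0592 = (2)(+2.31) / 0.0592 = 78.0.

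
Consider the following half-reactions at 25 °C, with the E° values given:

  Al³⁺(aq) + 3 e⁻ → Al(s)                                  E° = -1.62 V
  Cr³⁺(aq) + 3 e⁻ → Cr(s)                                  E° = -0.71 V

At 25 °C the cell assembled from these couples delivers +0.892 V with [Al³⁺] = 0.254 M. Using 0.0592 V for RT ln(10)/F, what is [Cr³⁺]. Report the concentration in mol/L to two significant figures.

Cr³⁺/Cr is the cathode, Al³⁺/Al the anode: E°cell = +0.91 V, n = 3.
Overall reaction: Cr³⁺(aq) + Al(s) → Cr(s) + Al³⁺(aq); Q = [Al³⁺]^1/[Cr³⁺]^1.
From E = E° − (0.0592/n) log Q: log Q = (E° − E)·n/0.0592 = (+0.91 − (+0.892))·3/0.0592 = 0.9122.
So 1·log[Cr³⁺] = 1·log(0.254) − log Q = -0.5952 − (0.9122) = -1.5074; [Cr³⁺] = 10^(-1.5074) ≈ 0.031 M.

0.031 M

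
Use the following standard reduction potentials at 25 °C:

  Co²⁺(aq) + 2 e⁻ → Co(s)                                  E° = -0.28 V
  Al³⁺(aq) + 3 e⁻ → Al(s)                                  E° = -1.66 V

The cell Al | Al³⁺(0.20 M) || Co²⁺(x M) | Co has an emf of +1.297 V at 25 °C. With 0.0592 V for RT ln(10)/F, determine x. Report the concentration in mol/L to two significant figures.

0.00054 M

Co²⁺/Co is the cathode, Al³⁺/Al the anode: E°cell = +1.38 V, n = 6.
Overall reaction: 3 Co²⁺(aq) + 2 Al(s) → 3 Co(s) + 2 Al³⁺(aq); Q = [Al³⁺]^2/[Co²⁺]^3.
From E = E° − (0.0592/n) log Q: log Q = (E° − E)·n/0.0592 = (+1.38 − (+1.297))·6/0.0592 = 8.4122.
So 3·log[Co²⁺] = 2·log(0.2) − log Q = -1.3979 − (8.4122) = -9.8101; log[Co²⁺] = -9.8101 / 3 = -3.2700; [Co²⁺] = 10^(-3.2700) ≈ 0.00054 M.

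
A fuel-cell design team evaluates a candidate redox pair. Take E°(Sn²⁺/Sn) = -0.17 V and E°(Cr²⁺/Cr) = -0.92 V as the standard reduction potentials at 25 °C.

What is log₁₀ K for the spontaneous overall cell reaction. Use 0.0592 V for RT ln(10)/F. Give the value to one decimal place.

Cathode: Sn²⁺/Sn; anode: Cr²⁺/Cr. E°cell = +0.75 V, n = 2.
log K = nE°cell / 0.0592 = (2)(+0.75) / 0.0592 = 25.3.

25.3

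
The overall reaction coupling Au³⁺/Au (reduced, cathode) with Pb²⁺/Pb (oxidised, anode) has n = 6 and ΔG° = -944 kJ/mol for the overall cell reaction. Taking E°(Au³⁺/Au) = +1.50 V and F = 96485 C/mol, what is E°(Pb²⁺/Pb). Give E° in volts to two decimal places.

E°cell = −ΔG°/(nF) = −(-944×10³)/((6)(96485)) = +1.631 V.
Since Au³⁺/Au is the cathode and Pb²⁺/Pb the anode, E°cell = E°(Au³⁺/Au) − E°(Pb²⁺/Pb).
So E°(Pb²⁺/Pb) = E°(Au³⁺/Au) − E°cell = (+1.50) − (+1.631) = -0.13 V.

-0.13 V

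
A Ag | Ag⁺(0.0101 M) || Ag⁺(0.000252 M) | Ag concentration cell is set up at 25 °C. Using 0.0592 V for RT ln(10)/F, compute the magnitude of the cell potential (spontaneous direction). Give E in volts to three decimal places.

For a concentration cell E°cell = 0. The 0.0101 M side is the cathode (reduction is favoured where [Ag⁺] is higher).
With n = 1, E = −(0.0592/1) log([Ag⁺]ₐₙ/[Ag⁺]꜀ₐₜ) = −(0.0592/1) log(0.000252/0.0101) = −(0.0592/1)(-1.603) = +0.095 V.

+0.095 V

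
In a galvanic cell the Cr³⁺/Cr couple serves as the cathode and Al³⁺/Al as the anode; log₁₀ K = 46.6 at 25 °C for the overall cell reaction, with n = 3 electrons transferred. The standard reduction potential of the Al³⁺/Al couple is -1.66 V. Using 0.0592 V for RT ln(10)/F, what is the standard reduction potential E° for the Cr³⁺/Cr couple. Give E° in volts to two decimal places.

-0.74 V

E°cell = (0.0592/n)·log K = (0.0592/3)(46.6) = +0.920 V.
Since Cr³⁺/Cr is the cathode and Al³⁺/Al the anode, E°cell = E°(Cr³⁺/Cr) − E°(Al³⁺/Al).
So E°(Cr³⁺/Cr) = E°cell + E°(Al³⁺/Al) = +0.920 + (-1.66) = -0.74 V.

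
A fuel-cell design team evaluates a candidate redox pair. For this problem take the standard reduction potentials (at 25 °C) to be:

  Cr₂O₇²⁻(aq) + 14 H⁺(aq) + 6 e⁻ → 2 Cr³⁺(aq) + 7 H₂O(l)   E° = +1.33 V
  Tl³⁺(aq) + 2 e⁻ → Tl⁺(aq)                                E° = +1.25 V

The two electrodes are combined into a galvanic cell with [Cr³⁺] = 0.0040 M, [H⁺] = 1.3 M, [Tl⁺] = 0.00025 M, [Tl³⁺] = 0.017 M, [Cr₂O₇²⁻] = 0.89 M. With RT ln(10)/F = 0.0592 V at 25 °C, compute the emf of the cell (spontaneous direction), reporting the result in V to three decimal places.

Cr₂O₇²⁻/Cr³⁺ is the cathode (higher E°), Tl³⁺/Tl⁺ the anode: E°cell = +1.33 − (+1.25) = +0.08 V, n = 6.
Overall: Cr₂O₇²⁻(aq) + 14 H⁺(aq) + 3 Tl⁺(aq) → 2 Cr³⁺(aq) + 7 H₂O(l) + 3 Tl³⁺(aq)
Q = [Cr³⁺]^2·[Tl³⁺]^3 / ([Cr₂O₇²⁻]·[H⁺]^14·[Tl⁺]^3); log Q = -0.843.
E = E° − (0.0592/n) log Q = +0.08 − (0.0592/6)(-0.843) = +0.088 V.

+0.088 V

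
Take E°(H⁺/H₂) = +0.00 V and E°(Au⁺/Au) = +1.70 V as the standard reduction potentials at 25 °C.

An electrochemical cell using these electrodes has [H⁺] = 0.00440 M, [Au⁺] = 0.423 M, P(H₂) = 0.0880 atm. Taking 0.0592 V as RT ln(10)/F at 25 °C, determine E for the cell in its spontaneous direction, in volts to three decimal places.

Au⁺/Au is the cathode (higher E°), H⁺/H₂ the anode: E°cell = +1.70 − (+0.00) = +1.70 V, n = 2.
Overall: 2 Au⁺(aq) + H₂(g) → 2 Au(s) + 2 H⁺(aq)
Q = [H⁺]^2 / ([Au⁺]^2·P(H₂)); log Q = -2.910.
E = E° − (0.0592/n) log Q = +1.70 − (0.0592/2)(-2.910) = +1.786 V.

+1.786 V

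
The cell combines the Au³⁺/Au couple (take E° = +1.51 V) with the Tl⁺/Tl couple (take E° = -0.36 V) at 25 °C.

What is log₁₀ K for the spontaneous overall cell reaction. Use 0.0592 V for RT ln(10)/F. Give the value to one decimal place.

94.8

Cathode: Au³⁺/Au; anode: Tl⁺/Tl. E°cell = +1.87 V, n = 3.
log K = nE°cell / 0.0592 = (3)(+1.87) / 0.0592 = 94.8.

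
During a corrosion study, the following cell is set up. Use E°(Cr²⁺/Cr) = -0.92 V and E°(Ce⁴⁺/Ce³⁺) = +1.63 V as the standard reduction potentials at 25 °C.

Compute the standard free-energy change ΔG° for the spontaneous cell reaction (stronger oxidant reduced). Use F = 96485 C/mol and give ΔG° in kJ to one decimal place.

Ce⁴⁺/Ce³⁺ (E° = +1.63 V) is the cathode; Cr²⁺/Cr (E° = -0.92 V) is the anode, so E°cell = +2.55 V.
Balancing electrons gives n = 2 (lcm of 1 and 2).
ΔG° = −nFE° = −(2)(96485)(+2.55) = -492,073 J = -492.1 kJ.

-492.1 kJ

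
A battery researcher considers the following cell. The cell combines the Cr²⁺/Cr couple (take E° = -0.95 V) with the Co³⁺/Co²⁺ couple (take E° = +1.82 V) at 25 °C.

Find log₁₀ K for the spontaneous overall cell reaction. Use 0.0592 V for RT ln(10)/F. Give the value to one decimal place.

93.6

Cathode: Co³⁺/Co²⁺; anode: Cr²⁺/Cr. E°cell = +2.77 V, n = 2.
log K = nE°cell / 0.0592 = (2)(+2.77) / 0.0592 = 93.6.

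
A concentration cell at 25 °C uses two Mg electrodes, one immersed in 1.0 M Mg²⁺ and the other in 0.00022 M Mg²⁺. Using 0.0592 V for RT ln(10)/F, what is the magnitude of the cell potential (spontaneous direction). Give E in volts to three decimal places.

For a concentration cell E°cell = 0. The 1.0 M side is the cathode (reduction is favoured where [Mg²⁺] is higher).
With n = 2, E = −(0.0592/2) log([Mg²⁺]ₐₙ/[Mg²⁺]꜀ₐₜ) = −(0.0592/2) log(0.00022/1) = −(0.0592/2)(-3.658) = +0.108 V.

+0.108 V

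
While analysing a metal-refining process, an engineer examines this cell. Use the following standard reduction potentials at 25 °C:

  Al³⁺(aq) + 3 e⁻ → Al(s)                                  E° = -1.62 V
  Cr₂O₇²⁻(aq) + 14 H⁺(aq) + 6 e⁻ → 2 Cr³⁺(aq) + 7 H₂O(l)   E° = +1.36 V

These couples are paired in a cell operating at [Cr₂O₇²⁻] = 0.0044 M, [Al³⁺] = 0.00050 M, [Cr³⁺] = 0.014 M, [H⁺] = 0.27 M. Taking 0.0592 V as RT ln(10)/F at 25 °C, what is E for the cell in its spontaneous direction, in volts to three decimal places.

+2.980 V

Cr₂O₇²⁻/Cr³⁺ is the cathode (higher E°), Al³⁺/Al the anode: E°cell = +1.36 − (-1.62) = +2.98 V, n = 6.
Overall: Cr₂O₇²⁻(aq) + 14 H⁺(aq) + 2 Al(s) → 2 Cr³⁺(aq) + 7 H₂O(l) + 2 Al³⁺(aq)
Q = [Cr³⁺]^2·[Al³⁺]^2 / ([Cr₂O₇²⁻]·[H⁺]^14); log Q = 0.008.
E = E° − (0.0592/n) log Q = +2.98 − (0.0592/6)(0.008) = +2.980 V.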